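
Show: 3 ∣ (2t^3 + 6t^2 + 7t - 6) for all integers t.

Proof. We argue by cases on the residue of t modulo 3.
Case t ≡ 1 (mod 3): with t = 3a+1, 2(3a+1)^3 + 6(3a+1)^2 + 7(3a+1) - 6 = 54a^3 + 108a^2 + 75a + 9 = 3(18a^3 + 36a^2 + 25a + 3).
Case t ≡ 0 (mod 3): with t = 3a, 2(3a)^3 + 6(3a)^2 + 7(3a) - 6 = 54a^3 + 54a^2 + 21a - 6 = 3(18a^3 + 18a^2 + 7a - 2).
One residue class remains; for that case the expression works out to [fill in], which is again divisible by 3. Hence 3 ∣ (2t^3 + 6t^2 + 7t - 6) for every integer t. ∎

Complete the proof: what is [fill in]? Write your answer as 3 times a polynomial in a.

The residues treated are {1, 0}, so the missing case is t ≡ 2 (mod 3); write t = 3a+2.
Then 2(3a+2)^3 + 6(3a+2)^2 + 7(3a+2) - 6 = 54a^3 + 162a^2 + 165a + 48 = 3(18a^3 + 54a^2 + 55a + 16).

3(18a^3 + 54a^2 + 55a + 16)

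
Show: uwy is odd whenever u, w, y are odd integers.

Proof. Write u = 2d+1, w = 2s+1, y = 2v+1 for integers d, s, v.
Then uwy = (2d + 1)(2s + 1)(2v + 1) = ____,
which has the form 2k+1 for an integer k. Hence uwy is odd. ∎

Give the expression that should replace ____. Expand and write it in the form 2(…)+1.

2(4dsv + 2ds + 2dv + d + 2sv + s + v) + 1

(2d + 1)(2s + 1)(2v + 1) = 8dsv + 4ds + 4dv + 2d + 4sv + 2s + 2v + 1
= 2(4dsv + 2ds + 2dv + d + 2sv + s + v) + 1.
Since 4dsv + 2ds + 2dv + d + 2sv + s + v is an integer, the product is of the form 2k+1 for an integer k.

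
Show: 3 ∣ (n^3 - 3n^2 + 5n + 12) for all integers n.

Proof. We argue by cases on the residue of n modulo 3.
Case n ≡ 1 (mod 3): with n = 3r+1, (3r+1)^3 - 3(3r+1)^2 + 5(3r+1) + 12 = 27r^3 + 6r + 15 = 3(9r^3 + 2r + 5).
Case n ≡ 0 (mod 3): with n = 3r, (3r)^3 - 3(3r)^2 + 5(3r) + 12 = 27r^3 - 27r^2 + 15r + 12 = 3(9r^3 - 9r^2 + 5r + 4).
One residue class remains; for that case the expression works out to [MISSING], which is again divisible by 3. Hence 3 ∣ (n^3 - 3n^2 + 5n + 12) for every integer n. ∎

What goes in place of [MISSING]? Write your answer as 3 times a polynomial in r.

3(9r^3 + 9r^2 + 5r + 6)

Only n ≡ 2 (mod 3) is unaccounted for. Put n = 3r+2:
(3r+2)^3 - 3(3r+2)^2 + 5(3r+2) + 12 expands to 27r^3 + 27r^2 + 15r + 18,
and factoring out 3 leaves 3(9r^3 + 9r^2 + 5r + 6).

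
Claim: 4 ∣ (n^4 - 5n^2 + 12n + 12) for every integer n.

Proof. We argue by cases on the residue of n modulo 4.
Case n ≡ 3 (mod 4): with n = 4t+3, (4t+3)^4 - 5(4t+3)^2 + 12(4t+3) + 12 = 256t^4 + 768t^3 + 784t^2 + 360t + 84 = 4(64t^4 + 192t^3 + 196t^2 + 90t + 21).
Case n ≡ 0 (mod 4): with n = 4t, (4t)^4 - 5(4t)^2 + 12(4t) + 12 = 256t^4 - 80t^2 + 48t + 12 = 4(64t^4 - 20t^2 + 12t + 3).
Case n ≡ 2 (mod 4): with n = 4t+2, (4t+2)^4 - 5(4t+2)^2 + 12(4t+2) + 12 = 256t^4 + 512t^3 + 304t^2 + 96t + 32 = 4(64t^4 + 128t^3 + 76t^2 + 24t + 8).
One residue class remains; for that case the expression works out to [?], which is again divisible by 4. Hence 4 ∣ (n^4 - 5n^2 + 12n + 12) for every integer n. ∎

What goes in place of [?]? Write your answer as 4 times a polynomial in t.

The residues treated are {3, 0, 2}, so the missing case is n ≡ 1 (mod 4); write n = 4t+1.
Then (4t+1)^4 - 5(4t+1)^2 + 12(4t+1) + 12 = 256t^4 + 256t^3 + 16t^2 + 24t + 20 = 4(64t^4 + 64t^3 + 4t^2 + 6t + 5).

4(64t^4 + 64t^3 + 4t^2 + 6t + 5)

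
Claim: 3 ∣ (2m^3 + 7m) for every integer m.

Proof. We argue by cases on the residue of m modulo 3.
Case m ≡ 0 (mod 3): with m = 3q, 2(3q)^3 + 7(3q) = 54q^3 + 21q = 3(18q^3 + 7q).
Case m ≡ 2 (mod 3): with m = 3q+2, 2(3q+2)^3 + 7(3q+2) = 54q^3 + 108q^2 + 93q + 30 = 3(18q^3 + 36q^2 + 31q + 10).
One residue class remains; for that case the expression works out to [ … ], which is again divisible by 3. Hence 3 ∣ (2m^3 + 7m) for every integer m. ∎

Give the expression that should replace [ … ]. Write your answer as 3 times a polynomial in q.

3(18q^3 + 18q^2 + 13q + 3)

Only m ≡ 1 (mod 3) is unaccounted for. Put m = 3q+1:
2(3q+1)^3 + 7(3q+1) expands to 54q^3 + 54q^2 + 39q + 9,
and factoring out 3 leaves 3(18q^3 + 18q^2 + 13q + 3).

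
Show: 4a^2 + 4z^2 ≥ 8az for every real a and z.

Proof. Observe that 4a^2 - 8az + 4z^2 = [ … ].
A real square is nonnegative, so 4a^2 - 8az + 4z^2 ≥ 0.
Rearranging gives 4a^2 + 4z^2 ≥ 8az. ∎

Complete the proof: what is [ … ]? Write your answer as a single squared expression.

(2a - 2z)^2

The leading and trailing coefficients are 2^2 and 2^2, and 8 = 2·2·2, so the trinomial is (2a - 2z)^2.
Hence 4a^2 - 8az + 4z^2 ≥ 0.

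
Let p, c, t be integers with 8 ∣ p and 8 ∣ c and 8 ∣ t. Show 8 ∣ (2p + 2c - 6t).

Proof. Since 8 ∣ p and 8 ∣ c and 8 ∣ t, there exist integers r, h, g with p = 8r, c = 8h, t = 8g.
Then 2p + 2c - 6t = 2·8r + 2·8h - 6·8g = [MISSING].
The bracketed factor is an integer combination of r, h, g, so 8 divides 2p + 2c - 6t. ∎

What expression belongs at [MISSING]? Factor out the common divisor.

Each term has a factor of 8: 2·8r + 2·8h - 6·8g = 8·(-6g + 2h + 2r).
Since -6g + 2h + 2r is an integer, 8 ∣ (2p + 2c - 6t).

8(-6g + 2h + 2r)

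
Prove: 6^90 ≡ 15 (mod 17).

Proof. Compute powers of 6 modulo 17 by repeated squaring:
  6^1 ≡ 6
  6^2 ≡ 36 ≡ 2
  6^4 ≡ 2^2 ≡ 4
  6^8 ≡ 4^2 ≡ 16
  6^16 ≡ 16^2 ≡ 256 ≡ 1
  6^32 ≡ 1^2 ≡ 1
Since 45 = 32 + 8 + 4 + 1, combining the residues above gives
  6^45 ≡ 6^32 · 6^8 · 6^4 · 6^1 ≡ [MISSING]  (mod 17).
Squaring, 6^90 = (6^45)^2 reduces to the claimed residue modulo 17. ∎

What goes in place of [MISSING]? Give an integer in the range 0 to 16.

Multiply the listed residues: 1 · 16 · 4 · 6 = 16 → 64 → 384.
Reducing modulo 17: 384 = 22·17 + 10, so 6^45 ≡ 10.

10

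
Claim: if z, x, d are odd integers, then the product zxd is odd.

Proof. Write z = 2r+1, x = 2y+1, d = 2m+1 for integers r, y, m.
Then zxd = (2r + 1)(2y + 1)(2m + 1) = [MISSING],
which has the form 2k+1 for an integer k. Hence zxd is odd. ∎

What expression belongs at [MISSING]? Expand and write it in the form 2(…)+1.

2(4mry + 2mr + 2my + m + 2ry + r + y) + 1

(2r + 1)(2y + 1)(2m + 1) = 8mry + 4mr + 4my + 2m + 4ry + 2r + 2y + 1
= 2(4mry + 2mr + 2my + m + 2ry + r + y) + 1.
Since 4mry + 2mr + 2my + m + 2ry + r + y is an integer, the product is of the form 2k+1 for an integer k.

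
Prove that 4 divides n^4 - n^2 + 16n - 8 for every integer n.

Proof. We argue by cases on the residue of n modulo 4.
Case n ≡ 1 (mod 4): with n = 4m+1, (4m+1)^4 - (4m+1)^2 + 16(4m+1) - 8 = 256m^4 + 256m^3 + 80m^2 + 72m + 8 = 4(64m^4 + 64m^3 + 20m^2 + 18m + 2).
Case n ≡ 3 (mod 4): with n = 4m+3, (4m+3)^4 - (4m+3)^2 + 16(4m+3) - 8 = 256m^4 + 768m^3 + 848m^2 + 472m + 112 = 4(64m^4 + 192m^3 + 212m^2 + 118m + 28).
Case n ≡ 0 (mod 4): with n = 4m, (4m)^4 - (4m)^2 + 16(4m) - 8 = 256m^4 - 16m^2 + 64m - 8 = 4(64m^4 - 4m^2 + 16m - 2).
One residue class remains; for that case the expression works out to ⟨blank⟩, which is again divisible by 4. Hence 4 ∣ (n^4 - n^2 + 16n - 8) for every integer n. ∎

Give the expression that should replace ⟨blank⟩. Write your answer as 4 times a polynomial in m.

4(64m^4 + 128m^3 + 92m^2 + 44m + 9)

Only n ≡ 2 (mod 4) is unaccounted for. Put n = 4m+2:
(4m+2)^4 - (4m+2)^2 + 16(4m+2) - 8 expands to 256m^4 + 512m^3 + 368m^2 + 176m + 36,
and factoring out 4 leaves 4(64m^4 + 128m^3 + 92m^2 + 44m + 9).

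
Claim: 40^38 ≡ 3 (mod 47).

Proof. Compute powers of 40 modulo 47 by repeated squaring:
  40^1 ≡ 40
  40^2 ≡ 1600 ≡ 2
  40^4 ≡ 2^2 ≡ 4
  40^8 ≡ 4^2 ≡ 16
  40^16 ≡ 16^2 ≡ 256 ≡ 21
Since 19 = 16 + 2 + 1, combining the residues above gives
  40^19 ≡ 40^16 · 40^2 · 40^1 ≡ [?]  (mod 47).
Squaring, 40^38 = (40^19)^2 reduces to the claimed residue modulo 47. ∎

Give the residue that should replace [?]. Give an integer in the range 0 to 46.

35

Multiply the listed residues: 21 · 2 · 40 = 42 → 1680.
Reducing modulo 47: 1680 = 35·47 + 35, so 40^19 ≡ 35.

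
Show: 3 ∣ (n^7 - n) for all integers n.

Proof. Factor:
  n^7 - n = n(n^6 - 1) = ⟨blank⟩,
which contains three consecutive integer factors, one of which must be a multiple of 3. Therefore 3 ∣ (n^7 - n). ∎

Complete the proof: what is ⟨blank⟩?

n^6 - 1 = (n^2 - 1)(n^4 + n^2 + 1), and n^2 - 1 = (n-1)(n+1).
So n(n^6 - 1) = (n - 1)n(n + 1)(n^4 + n^2 + 1).

(n - 1)n(n + 1)(n^4 + n^2 + 1)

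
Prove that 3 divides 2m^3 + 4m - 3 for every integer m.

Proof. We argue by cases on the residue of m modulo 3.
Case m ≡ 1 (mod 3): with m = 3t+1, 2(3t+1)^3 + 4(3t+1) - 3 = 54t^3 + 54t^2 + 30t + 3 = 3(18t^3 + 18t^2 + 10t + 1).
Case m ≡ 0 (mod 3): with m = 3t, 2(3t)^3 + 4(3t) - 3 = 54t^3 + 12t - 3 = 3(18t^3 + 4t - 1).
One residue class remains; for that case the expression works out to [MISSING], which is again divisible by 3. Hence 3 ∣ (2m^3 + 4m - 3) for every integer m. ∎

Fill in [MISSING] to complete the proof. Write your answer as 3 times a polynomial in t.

Only m ≡ 2 (mod 3) is unaccounted for. Put m = 3t+2:
2(3t+2)^3 + 4(3t+2) - 3 expands to 54t^3 + 108t^2 + 84t + 21,
and factoring out 3 leaves 3(18t^3 + 36t^2 + 28t + 7).

3(18t^3 + 36t^2 + 28t + 7)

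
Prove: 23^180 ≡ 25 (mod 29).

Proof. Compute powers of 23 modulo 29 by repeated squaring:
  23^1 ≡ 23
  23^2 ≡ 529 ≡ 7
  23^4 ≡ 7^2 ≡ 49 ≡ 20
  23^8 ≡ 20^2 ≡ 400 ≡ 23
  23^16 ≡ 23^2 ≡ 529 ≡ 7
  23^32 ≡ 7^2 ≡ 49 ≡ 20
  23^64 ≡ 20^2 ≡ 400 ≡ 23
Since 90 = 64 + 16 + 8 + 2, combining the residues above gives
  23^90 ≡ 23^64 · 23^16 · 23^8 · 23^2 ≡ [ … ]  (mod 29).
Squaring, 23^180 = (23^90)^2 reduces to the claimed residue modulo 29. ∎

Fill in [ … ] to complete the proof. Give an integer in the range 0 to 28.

24

Multiply the listed residues: 23 · 7 · 23 · 7 = 161 → 3703 → 25921.
Reducing modulo 29: 25921 = 893·29 + 24, so 23^90 ≡ 24.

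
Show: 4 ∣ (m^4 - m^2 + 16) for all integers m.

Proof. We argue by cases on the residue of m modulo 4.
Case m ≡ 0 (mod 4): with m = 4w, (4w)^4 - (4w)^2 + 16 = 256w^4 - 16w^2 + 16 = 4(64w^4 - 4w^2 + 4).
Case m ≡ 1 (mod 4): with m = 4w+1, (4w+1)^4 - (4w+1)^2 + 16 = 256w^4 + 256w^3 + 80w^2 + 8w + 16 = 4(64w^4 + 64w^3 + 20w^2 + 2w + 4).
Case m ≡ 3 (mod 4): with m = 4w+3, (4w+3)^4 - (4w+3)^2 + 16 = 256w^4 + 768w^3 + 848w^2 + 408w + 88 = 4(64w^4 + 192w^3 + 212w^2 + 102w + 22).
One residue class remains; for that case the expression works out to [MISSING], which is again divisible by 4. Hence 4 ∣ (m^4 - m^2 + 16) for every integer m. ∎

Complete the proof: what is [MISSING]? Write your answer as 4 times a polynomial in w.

4(64w^4 + 128w^3 + 92w^2 + 28w + 7)

Only m ≡ 2 (mod 4) is unaccounted for. Put m = 4w+2:
(4w+2)^4 - (4w+2)^2 + 16 expands to 256w^4 + 512w^3 + 368w^2 + 112w + 28,
and factoring out 4 leaves 4(64w^4 + 128w^3 + 92w^2 + 28w + 7).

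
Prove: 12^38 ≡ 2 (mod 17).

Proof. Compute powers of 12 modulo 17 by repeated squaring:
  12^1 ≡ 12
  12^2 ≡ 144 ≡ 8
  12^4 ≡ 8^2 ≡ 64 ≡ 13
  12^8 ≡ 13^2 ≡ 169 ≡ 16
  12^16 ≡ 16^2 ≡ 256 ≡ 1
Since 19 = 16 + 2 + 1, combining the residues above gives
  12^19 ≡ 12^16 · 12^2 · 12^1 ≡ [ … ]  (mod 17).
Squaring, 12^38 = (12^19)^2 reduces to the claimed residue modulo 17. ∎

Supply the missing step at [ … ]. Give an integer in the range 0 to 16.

11

12^16 · 12^2 · 12^1 ≡ 1 · 8 · 12 = 96.
96 mod 17 = 11, so 12^19 ≡ 11 (mod 17).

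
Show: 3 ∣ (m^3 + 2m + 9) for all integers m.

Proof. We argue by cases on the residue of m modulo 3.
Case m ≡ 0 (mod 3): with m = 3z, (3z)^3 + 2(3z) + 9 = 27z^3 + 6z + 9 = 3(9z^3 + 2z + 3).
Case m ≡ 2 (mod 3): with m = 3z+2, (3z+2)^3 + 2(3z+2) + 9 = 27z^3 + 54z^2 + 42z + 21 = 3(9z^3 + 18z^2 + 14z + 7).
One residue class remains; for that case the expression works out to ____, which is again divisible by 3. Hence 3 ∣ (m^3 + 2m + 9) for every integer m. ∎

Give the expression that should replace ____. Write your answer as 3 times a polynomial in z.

3(9z^3 + 9z^2 + 5z + 4)

The residues treated are {0, 2}, so the missing case is m ≡ 1 (mod 3); write m = 3z+1.
Then (3z+1)^3 + 2(3z+1) + 9 = 27z^3 + 27z^2 + 15z + 12 = 3(9z^3 + 9z^2 + 5z + 4).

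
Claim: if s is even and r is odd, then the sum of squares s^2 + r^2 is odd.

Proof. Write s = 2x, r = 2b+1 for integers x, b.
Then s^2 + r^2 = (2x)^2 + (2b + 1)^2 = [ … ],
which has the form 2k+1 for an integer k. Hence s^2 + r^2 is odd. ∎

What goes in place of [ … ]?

2(2b^2 + 2b + 2x^2) + 1

Expanding: (2x)^2 + (2b + 1)^2 = 4b^2 + 4b + 4x^2 + 1.
Every term except the constant is even, so this is 2(2b^2 + 2b + 2x^2) + 1,
and 2b^2 + 2b + 2x^2 ∈ ℤ gives the required form.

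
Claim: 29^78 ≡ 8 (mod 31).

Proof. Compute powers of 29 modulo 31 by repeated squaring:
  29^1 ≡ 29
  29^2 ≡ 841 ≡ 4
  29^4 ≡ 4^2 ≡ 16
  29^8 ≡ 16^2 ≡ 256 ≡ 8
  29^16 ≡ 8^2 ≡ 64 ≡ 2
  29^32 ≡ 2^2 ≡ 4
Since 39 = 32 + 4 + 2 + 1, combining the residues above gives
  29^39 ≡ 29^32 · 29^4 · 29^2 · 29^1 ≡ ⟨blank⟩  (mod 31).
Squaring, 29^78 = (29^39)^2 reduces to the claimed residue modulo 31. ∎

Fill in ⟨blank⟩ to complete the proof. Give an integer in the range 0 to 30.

15

Multiply the listed residues: 4 · 16 · 4 · 29 = 64 → 256 → 7424.
Reducing modulo 31: 7424 = 239·31 + 15, so 29^39 ≡ 15.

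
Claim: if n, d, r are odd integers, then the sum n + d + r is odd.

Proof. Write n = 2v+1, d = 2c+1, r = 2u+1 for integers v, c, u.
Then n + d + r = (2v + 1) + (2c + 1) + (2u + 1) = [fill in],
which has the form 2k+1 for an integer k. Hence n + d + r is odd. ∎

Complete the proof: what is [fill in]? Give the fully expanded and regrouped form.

(2v + 1) + (2c + 1) + (2u + 1) = 2c + 2u + 2v + 3
= 2(c + u + v + 1) + 1.
Since c + u + v + 1 is an integer, the sum is of the form 2k+1 for an integer k.

2(c + u + v + 1) + 1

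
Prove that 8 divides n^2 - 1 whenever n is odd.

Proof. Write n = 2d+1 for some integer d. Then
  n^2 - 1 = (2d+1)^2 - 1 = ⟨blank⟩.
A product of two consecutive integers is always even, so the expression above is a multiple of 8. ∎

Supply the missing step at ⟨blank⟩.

4d(d + 1)

(2d+1)^2 - 1 = 4d^2 + 4d + 1 - 1 = 4d^2 + 4d = 4d(d+1).
Since d and d+1 are consecutive, d(d+1) is even, and 4·(even) is a multiple of 8.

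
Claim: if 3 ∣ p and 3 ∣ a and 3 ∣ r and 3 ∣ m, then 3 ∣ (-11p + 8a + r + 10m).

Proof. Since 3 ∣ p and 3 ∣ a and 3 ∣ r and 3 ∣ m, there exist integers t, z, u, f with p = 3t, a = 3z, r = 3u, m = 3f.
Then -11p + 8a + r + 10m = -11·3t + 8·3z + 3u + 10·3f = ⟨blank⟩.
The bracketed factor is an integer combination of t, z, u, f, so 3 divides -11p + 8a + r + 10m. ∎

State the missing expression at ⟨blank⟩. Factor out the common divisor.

Pull the common 3 out of every term: -11·3t + 8·3z + 3u + 10·3f = 3(10f - 11t + u + 8z).
10f - 11t + u + 8z is an integer, which exhibits the divisibility.

3(10f - 11t + u + 8z)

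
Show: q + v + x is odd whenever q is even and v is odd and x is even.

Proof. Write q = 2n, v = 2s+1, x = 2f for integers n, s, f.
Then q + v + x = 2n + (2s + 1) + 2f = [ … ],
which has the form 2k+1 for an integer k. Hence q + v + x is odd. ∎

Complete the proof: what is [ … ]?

2n + (2s + 1) + 2f = 2f + 2n + 2s + 1
= 2(f + n + s) + 1.
Since f + n + s is an integer, the sum is of the form 2k+1 for an integer k.

2(f + n + s) + 1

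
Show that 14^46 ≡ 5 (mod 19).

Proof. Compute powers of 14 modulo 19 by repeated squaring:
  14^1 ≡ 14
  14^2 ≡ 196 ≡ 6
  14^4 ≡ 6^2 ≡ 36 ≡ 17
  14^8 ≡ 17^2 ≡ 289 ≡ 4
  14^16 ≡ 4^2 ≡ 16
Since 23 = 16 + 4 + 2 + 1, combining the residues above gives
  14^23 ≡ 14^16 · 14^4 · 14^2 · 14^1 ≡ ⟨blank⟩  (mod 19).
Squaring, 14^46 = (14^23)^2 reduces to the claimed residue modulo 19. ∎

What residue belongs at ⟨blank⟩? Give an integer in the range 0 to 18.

Multiply the listed residues: 16 · 17 · 6 · 14 = 272 → 1632 → 22848.
Reducing modulo 19: 22848 = 1202·19 + 10, so 14^23 ≡ 10.

10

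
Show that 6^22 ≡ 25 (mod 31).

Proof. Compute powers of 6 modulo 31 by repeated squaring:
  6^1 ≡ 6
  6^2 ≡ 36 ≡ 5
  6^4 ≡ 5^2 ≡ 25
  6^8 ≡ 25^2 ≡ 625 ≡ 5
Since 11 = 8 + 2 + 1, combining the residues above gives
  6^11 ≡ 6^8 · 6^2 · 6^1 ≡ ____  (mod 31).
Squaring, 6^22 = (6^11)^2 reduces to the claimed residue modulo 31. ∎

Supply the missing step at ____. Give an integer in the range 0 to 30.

26

Multiply the listed residues: 5 · 5 · 6 = 25 → 150.
Reducing modulo 31: 150 = 4·31 + 26, so 6^11 ≡ 26.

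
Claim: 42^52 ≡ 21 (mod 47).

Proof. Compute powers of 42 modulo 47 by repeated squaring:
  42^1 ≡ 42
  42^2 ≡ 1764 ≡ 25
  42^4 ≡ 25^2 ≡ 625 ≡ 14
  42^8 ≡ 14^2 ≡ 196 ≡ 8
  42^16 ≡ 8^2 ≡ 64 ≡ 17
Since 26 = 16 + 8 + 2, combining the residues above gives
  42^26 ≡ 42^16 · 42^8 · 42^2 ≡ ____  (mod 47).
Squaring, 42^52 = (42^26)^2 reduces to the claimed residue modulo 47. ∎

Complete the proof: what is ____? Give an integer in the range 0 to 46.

16

Multiply the listed residues: 17 · 8 · 25 = 136 → 3400.
Reducing modulo 47: 3400 = 72·47 + 16, so 42^26 ≡ 16.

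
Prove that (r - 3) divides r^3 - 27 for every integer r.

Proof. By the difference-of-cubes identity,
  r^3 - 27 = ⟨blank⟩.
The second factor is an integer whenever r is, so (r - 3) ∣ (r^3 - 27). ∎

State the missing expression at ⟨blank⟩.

Polynomial division of r^3 - 27 by r - 3 leaves remainder 0 and quotient r^2 + 3r + 9.
Hence r^3 - 27 = (r - 3)(r^2 + 3r + 9).

(r - 3)(r^2 + 3r + 9)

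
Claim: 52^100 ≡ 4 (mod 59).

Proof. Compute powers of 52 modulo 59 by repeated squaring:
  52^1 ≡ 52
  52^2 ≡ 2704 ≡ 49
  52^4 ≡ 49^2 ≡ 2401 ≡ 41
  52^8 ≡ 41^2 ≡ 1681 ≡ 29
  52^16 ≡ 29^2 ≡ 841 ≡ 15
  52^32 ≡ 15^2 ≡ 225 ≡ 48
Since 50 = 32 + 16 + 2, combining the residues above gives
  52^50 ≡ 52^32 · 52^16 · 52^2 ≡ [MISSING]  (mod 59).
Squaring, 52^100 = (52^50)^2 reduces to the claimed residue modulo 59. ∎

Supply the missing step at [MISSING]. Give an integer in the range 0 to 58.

52^32 · 52^16 · 52^2 ≡ 48 · 15 · 49 = 35280.
35280 mod 59 = 57, so 52^50 ≡ 57 (mod 59).

57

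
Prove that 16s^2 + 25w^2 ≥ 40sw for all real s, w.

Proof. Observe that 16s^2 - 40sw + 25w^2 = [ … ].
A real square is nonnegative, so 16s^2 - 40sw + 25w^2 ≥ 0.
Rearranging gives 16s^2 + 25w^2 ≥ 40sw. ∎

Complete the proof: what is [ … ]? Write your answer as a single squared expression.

The leading and trailing coefficients are 4^2 and 5^2, and 40 = 2·4·5, so the trinomial is (4s - 5w)^2.
Hence 16s^2 - 40sw + 25w^2 ≥ 0.

(4s - 5w)^2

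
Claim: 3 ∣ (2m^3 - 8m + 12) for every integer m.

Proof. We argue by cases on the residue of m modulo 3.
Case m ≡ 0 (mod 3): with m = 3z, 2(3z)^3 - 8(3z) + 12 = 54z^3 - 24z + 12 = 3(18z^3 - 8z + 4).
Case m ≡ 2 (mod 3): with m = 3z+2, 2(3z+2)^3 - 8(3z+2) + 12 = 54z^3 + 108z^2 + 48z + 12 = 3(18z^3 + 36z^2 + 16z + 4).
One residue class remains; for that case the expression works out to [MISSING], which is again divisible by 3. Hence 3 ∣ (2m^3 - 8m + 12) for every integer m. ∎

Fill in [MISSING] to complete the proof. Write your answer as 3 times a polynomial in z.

3(18z^3 + 18z^2 - 2z + 2)

Only m ≡ 1 (mod 3) is unaccounted for. Put m = 3z+1:
2(3z+1)^3 - 8(3z+1) + 12 expands to 54z^3 + 54z^2 - 6z + 6,
and factoring out 3 leaves 3(18z^3 + 18z^2 - 2z + 2).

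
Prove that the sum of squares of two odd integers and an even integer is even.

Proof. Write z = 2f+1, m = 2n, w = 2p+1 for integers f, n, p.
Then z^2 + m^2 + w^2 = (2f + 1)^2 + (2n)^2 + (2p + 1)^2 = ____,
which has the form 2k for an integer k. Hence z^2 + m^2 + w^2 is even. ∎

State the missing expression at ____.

(2f + 1)^2 + (2n)^2 + (2p + 1)^2 = 4f^2 + 4f + 4n^2 + 4p^2 + 4p + 2
= 2(2f^2 + 2f + 2n^2 + 2p^2 + 2p + 1).
Since 2f^2 + 2f + 2n^2 + 2p^2 + 2p + 1 is an integer, the sum of squares is of the form 2k for an integer k.

2(2f^2 + 2f + 2n^2 + 2p^2 + 2p + 1)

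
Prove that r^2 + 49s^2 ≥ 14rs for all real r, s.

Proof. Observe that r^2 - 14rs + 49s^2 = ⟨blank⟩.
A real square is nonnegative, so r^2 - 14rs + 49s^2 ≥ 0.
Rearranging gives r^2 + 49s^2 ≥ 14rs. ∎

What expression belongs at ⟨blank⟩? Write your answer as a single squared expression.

r^2 - 14rs + 49s^2 is a perfect-square trinomial: the outer terms are (r)^2 and (7s)^2, and the cross term is -2·r·7s.
So r^2 - 14rs + 49s^2 = (r - 7s)^2 ≥ 0.

(r - 7s)^2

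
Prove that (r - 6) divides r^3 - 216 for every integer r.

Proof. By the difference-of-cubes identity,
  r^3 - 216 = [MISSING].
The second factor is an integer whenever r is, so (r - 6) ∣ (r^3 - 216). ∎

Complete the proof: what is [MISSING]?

(r - 6)(r^2 + 6r + 36)

a^3 - b^3 = (a - b)(a^2 + ab + b^2). With a = r, b = 6:
r^3 - 216 = (r - 6)(r^2 + 6r + 36).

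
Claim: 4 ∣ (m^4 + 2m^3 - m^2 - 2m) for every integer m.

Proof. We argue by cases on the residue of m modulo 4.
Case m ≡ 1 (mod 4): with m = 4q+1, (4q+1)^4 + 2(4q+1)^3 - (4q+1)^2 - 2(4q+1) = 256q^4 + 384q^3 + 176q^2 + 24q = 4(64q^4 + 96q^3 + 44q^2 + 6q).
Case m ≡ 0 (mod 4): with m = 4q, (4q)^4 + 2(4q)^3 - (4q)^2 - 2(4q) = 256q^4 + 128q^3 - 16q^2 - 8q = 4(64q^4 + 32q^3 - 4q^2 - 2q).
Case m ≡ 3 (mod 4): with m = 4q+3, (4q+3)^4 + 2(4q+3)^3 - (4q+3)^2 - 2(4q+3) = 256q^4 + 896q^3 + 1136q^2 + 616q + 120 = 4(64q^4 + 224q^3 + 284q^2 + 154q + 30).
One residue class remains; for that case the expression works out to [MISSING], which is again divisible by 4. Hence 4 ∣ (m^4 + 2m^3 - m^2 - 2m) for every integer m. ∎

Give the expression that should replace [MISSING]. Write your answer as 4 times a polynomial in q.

4(64q^4 + 160q^3 + 140q^2 + 50q + 6)

Only m ≡ 2 (mod 4) is unaccounted for. Put m = 4q+2:
(4q+2)^4 + 2(4q+2)^3 - (4q+2)^2 - 2(4q+2) expands to 256q^4 + 640q^3 + 560q^2 + 200q + 24,
and factoring out 4 leaves 4(64q^4 + 160q^3 + 140q^2 + 50q + 6).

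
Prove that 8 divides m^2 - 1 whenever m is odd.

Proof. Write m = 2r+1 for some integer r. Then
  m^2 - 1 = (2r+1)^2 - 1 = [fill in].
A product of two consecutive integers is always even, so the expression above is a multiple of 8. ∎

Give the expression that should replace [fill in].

4r(r + 1)

(2r+1)^2 - 1 = 4r^2 + 4r + 1 - 1 = 4r^2 + 4r = 4r(r+1).
Since r and r+1 are consecutive, r(r+1) is even, and 4·(even) is a multiple of 8.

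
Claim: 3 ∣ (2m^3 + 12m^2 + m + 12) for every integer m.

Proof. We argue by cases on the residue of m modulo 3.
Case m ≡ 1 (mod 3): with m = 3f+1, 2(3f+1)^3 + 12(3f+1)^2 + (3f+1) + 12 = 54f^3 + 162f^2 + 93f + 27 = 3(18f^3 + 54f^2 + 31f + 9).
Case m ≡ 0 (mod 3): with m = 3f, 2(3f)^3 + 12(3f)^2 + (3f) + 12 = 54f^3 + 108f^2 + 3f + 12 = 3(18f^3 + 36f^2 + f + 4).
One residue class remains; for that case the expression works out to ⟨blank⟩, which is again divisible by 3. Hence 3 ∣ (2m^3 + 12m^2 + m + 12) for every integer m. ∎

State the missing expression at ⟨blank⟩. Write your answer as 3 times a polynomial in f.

3(18f^3 + 72f^2 + 73f + 26)

The residues treated are {1, 0}, so the missing case is m ≡ 2 (mod 3); write m = 3f+2.
Then 2(3f+2)^3 + 12(3f+2)^2 + (3f+2) + 12 = 54f^3 + 216f^2 + 219f + 78 = 3(18f^3 + 72f^2 + 73f + 26).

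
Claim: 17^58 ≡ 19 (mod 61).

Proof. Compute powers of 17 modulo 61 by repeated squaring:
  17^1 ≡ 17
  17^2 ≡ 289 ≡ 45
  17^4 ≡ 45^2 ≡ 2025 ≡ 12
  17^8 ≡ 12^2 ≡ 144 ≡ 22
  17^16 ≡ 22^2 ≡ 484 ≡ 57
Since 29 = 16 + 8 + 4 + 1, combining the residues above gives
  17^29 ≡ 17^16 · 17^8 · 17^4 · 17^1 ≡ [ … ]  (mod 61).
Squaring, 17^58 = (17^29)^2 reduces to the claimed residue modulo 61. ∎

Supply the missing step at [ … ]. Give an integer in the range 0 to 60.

43

17^16 · 17^8 · 17^4 · 17^1 ≡ 57 · 22 · 12 · 17 = 255816.
255816 mod 61 = 43, so 17^29 ≡ 43 (mod 61).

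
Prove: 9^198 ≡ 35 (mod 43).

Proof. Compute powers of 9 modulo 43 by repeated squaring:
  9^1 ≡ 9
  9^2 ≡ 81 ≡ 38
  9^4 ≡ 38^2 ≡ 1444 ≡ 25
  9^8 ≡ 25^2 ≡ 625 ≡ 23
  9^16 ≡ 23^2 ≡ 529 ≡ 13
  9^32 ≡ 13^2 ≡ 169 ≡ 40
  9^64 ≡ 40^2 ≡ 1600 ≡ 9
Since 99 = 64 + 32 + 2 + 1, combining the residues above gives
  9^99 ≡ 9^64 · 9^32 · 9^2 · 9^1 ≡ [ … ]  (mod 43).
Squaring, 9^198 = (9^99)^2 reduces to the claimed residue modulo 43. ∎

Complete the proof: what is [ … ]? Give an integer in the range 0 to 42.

11

9^64 · 9^32 · 9^2 · 9^1 ≡ 9 · 40 · 38 · 9 = 123120.
123120 mod 43 = 11, so 9^99 ≡ 11 (mod 43).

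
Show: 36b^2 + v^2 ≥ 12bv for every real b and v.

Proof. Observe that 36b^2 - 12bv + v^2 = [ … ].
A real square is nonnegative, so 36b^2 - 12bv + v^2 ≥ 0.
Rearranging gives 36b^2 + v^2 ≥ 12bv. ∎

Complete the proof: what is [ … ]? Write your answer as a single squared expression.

(6b - v)^2

36b^2 - 12bv + v^2 is a perfect-square trinomial: the outer terms are (6b)^2 and (v)^2, and the cross term is -2·6b·v.
So 36b^2 - 12bv + v^2 = (6b - v)^2 ≥ 0.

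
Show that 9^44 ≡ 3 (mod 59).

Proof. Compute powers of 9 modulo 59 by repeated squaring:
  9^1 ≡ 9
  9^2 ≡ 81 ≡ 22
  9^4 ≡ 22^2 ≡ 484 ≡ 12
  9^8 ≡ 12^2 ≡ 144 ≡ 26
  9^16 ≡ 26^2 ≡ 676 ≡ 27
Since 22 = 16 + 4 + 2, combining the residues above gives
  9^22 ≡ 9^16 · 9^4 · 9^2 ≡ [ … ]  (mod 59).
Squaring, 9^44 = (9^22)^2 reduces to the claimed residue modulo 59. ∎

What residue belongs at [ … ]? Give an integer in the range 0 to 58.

48

Multiply the listed residues: 27 · 12 · 22 = 324 → 7128.
Reducing modulo 59: 7128 = 120·59 + 48, so 9^22 ≡ 48.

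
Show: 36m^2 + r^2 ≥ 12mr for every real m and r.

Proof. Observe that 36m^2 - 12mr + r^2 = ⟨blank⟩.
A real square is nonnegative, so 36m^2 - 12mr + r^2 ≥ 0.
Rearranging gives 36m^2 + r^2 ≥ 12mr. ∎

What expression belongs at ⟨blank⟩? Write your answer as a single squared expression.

The leading and trailing coefficients are 6^2 and 1^2, and 12 = 2·6·1, so the trinomial is (6m - r)^2.
Hence 36m^2 - 12mr + r^2 ≥ 0.

(6m - r)^2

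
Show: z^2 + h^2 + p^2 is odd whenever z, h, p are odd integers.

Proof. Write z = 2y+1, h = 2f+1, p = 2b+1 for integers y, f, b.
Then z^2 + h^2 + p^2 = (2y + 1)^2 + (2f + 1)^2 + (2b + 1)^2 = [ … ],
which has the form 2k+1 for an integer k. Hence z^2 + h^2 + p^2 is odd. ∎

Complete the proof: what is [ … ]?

Expanding: (2y + 1)^2 + (2f + 1)^2 + (2b + 1)^2 = 4b^2 + 4b + 4f^2 + 4f + 4y^2 + 4y + 3.
Every term except the constant is even, so this is 2(2b^2 + 2b + 2f^2 + 2f + 2y^2 + 2y + 1) + 1,
and 2b^2 + 2b + 2f^2 + 2f + 2y^2 + 2y + 1 ∈ ℤ gives the required form.

2(2b^2 + 2b + 2f^2 + 2f + 2y^2 + 2y + 1) + 1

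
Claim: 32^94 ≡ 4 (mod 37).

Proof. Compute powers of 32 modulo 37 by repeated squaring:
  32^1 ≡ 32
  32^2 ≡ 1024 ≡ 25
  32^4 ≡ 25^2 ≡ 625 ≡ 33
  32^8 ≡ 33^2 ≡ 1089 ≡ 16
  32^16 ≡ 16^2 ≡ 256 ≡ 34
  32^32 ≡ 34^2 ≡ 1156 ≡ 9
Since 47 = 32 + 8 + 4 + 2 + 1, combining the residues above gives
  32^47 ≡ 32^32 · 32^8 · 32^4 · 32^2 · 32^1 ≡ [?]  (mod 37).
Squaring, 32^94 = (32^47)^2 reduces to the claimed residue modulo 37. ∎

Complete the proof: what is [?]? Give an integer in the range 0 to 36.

Multiply the listed residues: 9 · 16 · 33 · 25 · 32 = 144 → 4752 → 118800 → 3801600.
Reducing modulo 37: 3801600 = 102745·37 + 35, so 32^47 ≡ 35.

35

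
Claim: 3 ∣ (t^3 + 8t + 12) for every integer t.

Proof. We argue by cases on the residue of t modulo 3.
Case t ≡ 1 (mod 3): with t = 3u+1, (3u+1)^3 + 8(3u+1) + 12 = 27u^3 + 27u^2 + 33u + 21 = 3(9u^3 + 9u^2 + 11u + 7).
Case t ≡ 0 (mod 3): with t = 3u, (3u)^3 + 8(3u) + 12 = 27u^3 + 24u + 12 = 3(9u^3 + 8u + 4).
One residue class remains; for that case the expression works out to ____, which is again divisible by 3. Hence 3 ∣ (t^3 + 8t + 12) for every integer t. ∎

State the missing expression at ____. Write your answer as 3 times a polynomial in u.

3(9u^3 + 18u^2 + 20u + 12)

Only t ≡ 2 (mod 3) is unaccounted for. Put t = 3u+2:
(3u+2)^3 + 8(3u+2) + 12 expands to 27u^3 + 54u^2 + 60u + 36,
and factoring out 3 leaves 3(9u^3 + 18u^2 + 20u + 12).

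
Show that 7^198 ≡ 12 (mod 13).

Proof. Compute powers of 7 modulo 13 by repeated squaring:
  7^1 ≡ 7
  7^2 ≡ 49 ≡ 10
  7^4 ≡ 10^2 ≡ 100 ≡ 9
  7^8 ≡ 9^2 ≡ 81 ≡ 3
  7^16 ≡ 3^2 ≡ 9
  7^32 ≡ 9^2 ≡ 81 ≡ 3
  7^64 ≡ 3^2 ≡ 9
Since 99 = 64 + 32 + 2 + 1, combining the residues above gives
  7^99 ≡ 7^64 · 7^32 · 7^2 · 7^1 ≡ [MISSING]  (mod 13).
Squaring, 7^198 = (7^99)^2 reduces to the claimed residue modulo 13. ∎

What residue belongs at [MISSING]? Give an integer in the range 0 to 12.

5

7^64 · 7^32 · 7^2 · 7^1 ≡ 9 · 3 · 10 · 7 = 1890.
1890 mod 13 = 5, so 7^99 ≡ 5 (mod 13).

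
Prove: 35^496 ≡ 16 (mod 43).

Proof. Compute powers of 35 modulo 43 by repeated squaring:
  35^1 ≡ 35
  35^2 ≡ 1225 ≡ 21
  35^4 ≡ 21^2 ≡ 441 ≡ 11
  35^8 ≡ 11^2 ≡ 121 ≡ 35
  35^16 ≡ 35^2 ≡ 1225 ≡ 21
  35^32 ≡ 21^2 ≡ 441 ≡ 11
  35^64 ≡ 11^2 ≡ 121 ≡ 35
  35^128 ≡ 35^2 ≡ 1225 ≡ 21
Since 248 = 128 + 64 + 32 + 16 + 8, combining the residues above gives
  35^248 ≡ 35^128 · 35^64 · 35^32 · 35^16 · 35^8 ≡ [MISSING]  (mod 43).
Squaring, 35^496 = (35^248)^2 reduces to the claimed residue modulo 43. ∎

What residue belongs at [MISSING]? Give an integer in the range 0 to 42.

4

Multiply the listed residues: 21 · 35 · 11 · 21 · 35 = 735 → 8085 → 169785 → 5942475.
Reducing modulo 43: 5942475 = 138197·43 + 4, so 35^248 ≡ 4.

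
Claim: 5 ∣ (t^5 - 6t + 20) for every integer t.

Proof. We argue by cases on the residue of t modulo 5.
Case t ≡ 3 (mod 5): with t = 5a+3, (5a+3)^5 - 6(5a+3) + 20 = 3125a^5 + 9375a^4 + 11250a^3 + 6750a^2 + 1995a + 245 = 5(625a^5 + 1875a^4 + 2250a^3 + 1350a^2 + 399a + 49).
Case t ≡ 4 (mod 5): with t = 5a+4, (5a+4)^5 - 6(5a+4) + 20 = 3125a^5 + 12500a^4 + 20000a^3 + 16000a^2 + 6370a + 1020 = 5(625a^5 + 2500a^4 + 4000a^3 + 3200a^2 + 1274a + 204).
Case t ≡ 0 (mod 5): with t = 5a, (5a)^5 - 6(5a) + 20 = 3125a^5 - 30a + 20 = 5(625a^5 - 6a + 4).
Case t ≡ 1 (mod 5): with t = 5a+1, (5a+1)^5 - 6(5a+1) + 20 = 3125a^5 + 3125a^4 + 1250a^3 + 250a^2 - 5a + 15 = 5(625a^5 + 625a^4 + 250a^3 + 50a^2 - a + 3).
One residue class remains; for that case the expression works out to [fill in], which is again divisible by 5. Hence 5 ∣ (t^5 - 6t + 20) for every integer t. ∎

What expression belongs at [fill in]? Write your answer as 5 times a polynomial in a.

5(625a^5 + 1250a^4 + 1000a^3 + 400a^2 + 74a + 8)

The residues treated are {3, 4, 0, 1}, so the missing case is t ≡ 2 (mod 5); write t = 5a+2.
Then (5a+2)^5 - 6(5a+2) + 20 = 3125a^5 + 6250a^4 + 5000a^3 + 2000a^2 + 370a + 40 = 5(625a^5 + 1250a^4 + 1000a^3 + 400a^2 + 74a + 8).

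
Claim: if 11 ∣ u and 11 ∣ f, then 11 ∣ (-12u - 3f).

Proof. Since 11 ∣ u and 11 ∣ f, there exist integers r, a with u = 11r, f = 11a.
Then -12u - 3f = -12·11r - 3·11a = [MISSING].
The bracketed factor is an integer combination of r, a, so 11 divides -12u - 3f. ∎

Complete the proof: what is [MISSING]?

11(-3a - 12r)

Pull the common 11 out of every term: -12·11r - 3·11a = 11(-3a - 12r).
-3a - 12r is an integer, which exhibits the divisibility.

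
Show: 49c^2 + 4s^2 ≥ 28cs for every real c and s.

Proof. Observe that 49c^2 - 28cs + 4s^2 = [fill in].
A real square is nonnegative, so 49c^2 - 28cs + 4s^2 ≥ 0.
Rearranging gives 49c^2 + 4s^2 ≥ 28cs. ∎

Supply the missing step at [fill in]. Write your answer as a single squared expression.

(7c - 2s)^2

49c^2 - 28cs + 4s^2 is a perfect-square trinomial: the outer terms are (7c)^2 and (2s)^2, and the cross term is -2·7c·2s.
So 49c^2 - 28cs + 4s^2 = (7c - 2s)^2 ≥ 0.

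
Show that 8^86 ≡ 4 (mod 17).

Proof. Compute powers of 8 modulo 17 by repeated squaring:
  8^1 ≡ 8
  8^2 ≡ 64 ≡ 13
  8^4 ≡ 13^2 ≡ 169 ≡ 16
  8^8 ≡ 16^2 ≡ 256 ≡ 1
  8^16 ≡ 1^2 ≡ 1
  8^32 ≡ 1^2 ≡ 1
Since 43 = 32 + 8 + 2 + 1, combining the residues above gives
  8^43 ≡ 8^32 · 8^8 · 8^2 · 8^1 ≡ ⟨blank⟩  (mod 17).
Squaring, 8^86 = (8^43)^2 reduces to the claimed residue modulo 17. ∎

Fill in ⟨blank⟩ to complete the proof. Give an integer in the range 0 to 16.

2

8^32 · 8^8 · 8^2 · 8^1 ≡ 1 · 1 · 13 · 8 = 104.
104 mod 17 = 2, so 8^43 ≡ 2 (mod 17).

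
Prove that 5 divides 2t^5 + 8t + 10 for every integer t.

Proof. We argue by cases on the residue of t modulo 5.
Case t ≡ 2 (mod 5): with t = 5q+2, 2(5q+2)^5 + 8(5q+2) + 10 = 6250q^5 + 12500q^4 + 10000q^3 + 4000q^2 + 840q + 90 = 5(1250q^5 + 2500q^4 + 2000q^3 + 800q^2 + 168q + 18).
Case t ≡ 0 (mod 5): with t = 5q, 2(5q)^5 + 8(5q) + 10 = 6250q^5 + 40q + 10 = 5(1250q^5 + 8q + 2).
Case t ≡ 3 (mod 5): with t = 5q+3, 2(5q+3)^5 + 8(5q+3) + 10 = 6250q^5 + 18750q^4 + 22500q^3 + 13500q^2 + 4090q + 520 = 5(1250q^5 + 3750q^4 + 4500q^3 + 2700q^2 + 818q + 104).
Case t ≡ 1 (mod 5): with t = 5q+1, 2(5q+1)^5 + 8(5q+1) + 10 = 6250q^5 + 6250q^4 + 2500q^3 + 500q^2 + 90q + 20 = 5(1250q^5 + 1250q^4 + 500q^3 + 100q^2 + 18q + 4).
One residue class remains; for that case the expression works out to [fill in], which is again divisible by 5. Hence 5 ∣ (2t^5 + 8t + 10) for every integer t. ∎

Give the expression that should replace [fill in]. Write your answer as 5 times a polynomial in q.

5(1250q^5 + 5000q^4 + 8000q^3 + 6400q^2 + 2568q + 418)

The residues treated are {2, 0, 3, 1}, so the missing case is t ≡ 4 (mod 5); write t = 5q+4.
Then 2(5q+4)^5 + 8(5q+4) + 10 = 6250q^5 + 25000q^4 + 40000q^3 + 32000q^2 + 12840q + 2090 = 5(1250q^5 + 5000q^4 + 8000q^3 + 6400q^2 + 2568q + 418).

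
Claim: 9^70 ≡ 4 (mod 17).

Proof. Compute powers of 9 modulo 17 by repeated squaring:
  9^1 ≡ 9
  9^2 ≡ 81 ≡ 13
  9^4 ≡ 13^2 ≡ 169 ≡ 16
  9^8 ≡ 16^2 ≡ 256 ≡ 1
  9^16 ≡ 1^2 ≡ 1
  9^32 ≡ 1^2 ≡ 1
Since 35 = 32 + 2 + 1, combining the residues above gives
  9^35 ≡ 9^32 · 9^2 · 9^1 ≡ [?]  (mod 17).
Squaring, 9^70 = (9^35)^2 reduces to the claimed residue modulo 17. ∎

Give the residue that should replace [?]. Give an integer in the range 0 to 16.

15

9^32 · 9^2 · 9^1 ≡ 1 · 13 · 9 = 117.
117 mod 17 = 15, so 9^35 ≡ 15 (mod 17).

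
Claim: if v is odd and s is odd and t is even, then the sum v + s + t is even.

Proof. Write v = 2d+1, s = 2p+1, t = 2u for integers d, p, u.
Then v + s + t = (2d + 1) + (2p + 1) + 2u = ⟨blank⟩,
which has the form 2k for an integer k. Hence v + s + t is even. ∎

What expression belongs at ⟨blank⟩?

2(d + p + u + 1)

Expanding: (2d + 1) + (2p + 1) + 2u = 2d + 2p + 2u + 2.
Every term is even; pulling out the factor of 2 gives 2(d + p + u + 1).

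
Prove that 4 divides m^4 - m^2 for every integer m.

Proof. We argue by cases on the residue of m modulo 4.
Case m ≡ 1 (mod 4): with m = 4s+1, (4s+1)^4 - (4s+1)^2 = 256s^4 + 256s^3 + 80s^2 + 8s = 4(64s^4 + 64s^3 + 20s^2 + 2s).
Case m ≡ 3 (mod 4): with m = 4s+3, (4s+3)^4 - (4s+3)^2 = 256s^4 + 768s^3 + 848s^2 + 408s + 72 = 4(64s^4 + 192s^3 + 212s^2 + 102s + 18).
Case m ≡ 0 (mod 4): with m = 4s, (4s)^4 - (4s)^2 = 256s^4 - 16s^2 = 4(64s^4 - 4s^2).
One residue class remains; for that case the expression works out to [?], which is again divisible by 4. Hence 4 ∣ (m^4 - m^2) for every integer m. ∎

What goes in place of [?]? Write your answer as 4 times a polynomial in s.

Only m ≡ 2 (mod 4) is unaccounted for. Put m = 4s+2:
(4s+2)^4 - (4s+2)^2 expands to 256s^4 + 512s^3 + 368s^2 + 112s + 12,
and factoring out 4 leaves 4(64s^4 + 128s^3 + 92s^2 + 28s + 3).

4(64s^4 + 128s^3 + 92s^2 + 28s + 3)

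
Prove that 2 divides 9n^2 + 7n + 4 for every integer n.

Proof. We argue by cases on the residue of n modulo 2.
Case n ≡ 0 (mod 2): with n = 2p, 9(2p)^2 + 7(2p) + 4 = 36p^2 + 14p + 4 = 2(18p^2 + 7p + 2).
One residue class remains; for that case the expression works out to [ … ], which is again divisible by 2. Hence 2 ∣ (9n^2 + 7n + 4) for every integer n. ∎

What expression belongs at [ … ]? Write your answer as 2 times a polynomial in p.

2(18p^2 + 25p + 10)

Only n ≡ 1 (mod 2) is unaccounted for. Put n = 2p+1:
9(2p+1)^2 + 7(2p+1) + 4 expands to 36p^2 + 50p + 20,
and factoring out 2 leaves 2(18p^2 + 25p + 10).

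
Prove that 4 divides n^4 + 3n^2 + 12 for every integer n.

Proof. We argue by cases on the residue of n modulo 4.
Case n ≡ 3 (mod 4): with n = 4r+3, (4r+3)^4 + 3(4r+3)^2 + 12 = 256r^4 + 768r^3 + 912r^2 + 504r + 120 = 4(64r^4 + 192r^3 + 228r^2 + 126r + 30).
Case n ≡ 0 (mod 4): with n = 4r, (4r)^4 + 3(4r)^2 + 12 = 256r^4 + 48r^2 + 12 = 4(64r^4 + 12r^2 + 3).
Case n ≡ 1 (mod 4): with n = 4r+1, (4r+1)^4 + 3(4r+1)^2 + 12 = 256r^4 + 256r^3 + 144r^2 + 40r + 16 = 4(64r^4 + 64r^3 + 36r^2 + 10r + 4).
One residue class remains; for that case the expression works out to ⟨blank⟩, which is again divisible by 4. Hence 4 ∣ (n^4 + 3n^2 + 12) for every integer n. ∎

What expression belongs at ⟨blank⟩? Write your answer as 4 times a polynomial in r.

4(64r^4 + 128r^3 + 108r^2 + 44r + 10)

Only n ≡ 2 (mod 4) is unaccounted for. Put n = 4r+2:
(4r+2)^4 + 3(4r+2)^2 + 12 expands to 256r^4 + 512r^3 + 432r^2 + 176r + 40,
and factoring out 4 leaves 4(64r^4 + 128r^3 + 108r^2 + 44r + 10).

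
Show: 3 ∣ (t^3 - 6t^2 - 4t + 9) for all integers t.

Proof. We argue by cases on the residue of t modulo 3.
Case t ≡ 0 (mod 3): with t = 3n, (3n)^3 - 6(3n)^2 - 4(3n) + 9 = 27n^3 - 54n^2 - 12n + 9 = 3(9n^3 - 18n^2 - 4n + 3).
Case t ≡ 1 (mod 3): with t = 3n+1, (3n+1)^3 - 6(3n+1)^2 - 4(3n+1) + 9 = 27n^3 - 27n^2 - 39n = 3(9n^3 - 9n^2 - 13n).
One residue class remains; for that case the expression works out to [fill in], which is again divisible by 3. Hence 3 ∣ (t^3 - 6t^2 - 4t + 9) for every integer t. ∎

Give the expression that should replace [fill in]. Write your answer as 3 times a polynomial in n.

3(9n^3 - 16n - 5)

The residues treated are {0, 1}, so the missing case is t ≡ 2 (mod 3); write t = 3n+2.
Then (3n+2)^3 - 6(3n+2)^2 - 4(3n+2) + 9 = 27n^3 - 48n - 15 = 3(9n^3 - 16n - 5).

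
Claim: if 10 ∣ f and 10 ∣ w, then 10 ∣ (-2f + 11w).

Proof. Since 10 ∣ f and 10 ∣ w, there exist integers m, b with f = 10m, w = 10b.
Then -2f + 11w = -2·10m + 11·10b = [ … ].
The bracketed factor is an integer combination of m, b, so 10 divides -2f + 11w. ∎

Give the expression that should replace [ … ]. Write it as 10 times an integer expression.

10(11b - 2m)

Pull the common 10 out of every term: -2·10m + 11·10b = 10(11b - 2m).
11b - 2m is an integer, which exhibits the divisibility.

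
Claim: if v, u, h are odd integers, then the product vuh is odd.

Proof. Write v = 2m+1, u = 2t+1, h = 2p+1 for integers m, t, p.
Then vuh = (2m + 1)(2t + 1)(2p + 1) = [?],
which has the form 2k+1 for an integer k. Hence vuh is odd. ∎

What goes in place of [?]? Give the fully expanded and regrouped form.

2(4mpt + 2mp + 2mt + m + 2pt + p + t) + 1

Expanding: (2m + 1)(2t + 1)(2p + 1) = 8mpt + 4mp + 4mt + 2m + 4pt + 2p + 2t + 1.
Every term except the constant is even, so this is 2(4mpt + 2mp + 2mt + m + 2pt + p + t) + 1,
and 4mpt + 2mp + 2mt + m + 2pt + p + t ∈ ℤ gives the required form.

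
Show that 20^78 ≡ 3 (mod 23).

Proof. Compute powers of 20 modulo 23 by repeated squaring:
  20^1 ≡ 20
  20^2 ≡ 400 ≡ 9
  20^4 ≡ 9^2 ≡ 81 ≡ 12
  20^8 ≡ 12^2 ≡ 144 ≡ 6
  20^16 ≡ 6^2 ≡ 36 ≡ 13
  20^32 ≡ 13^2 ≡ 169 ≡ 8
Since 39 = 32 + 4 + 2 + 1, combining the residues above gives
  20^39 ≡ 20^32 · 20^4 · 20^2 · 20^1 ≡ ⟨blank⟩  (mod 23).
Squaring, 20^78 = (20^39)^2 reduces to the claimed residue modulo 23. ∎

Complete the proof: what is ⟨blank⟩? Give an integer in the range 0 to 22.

Multiply the listed residues: 8 · 12 · 9 · 20 = 96 → 864 → 17280.
Reducing modulo 23: 17280 = 751·23 + 7, so 20^39 ≡ 7.

7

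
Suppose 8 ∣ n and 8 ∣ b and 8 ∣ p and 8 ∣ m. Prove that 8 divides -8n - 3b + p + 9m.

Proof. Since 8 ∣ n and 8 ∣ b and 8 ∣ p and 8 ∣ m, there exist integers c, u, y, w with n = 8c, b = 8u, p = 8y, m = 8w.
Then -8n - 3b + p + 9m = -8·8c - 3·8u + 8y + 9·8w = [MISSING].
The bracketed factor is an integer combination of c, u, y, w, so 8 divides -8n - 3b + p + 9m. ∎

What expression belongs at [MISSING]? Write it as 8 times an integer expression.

Pull the common 8 out of every term: -8·8c - 3·8u + 8y + 9·8w = 8(-8c - 3u + 9w + y).
-8c - 3u + 9w + y is an integer, which exhibits the divisibility.

8(-8c - 3u + 9w + y)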